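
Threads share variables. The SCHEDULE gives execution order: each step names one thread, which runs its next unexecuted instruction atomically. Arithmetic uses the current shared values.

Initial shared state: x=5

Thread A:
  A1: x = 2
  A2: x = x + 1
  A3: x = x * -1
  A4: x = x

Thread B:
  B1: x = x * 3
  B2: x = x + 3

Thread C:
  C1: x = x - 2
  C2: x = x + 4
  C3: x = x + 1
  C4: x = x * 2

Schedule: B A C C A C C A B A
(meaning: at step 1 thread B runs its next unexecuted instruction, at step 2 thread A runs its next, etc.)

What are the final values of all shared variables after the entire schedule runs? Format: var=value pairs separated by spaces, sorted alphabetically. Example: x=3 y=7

Answer: x=-9

Derivation:
Step 1: thread B executes B1 (x = x * 3). Shared: x=15. PCs: A@0 B@1 C@0
Step 2: thread A executes A1 (x = 2). Shared: x=2. PCs: A@1 B@1 C@0
Step 3: thread C executes C1 (x = x - 2). Shared: x=0. PCs: A@1 B@1 C@1
Step 4: thread C executes C2 (x = x + 4). Shared: x=4. PCs: A@1 B@1 C@2
Step 5: thread A executes A2 (x = x + 1). Shared: x=5. PCs: A@2 B@1 C@2
Step 6: thread C executes C3 (x = x + 1). Shared: x=6. PCs: A@2 B@1 C@3
Step 7: thread C executes C4 (x = x * 2). Shared: x=12. PCs: A@2 B@1 C@4
Step 8: thread A executes A3 (x = x * -1). Shared: x=-12. PCs: A@3 B@1 C@4
Step 9: thread B executes B2 (x = x + 3). Shared: x=-9. PCs: A@3 B@2 C@4
Step 10: thread A executes A4 (x = x). Shared: x=-9. PCs: A@4 B@2 C@4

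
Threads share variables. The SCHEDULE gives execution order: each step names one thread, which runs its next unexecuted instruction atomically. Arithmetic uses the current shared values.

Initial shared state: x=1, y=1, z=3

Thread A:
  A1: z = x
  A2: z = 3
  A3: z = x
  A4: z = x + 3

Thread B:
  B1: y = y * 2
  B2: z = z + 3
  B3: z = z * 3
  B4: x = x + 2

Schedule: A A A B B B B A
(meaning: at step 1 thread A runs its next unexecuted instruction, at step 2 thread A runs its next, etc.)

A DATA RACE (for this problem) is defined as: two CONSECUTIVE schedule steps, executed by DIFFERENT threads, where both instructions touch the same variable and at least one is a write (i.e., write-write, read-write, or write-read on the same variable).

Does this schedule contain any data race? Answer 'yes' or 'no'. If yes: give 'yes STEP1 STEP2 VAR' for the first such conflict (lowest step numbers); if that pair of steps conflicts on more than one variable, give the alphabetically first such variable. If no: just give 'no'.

Answer: yes 7 8 x

Derivation:
Steps 1,2: same thread (A). No race.
Steps 2,3: same thread (A). No race.
Steps 3,4: A(r=x,w=z) vs B(r=y,w=y). No conflict.
Steps 4,5: same thread (B). No race.
Steps 5,6: same thread (B). No race.
Steps 6,7: same thread (B). No race.
Steps 7,8: B(x = x + 2) vs A(z = x + 3). RACE on x (W-R).
First conflict at steps 7,8.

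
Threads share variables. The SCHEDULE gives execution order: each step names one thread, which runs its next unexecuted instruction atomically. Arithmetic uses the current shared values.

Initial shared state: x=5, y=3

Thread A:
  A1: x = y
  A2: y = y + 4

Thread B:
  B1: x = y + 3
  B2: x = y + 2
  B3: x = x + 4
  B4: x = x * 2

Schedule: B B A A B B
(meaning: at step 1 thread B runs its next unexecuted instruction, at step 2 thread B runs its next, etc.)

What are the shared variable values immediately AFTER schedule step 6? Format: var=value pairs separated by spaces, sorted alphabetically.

Answer: x=14 y=7

Derivation:
Step 1: thread B executes B1 (x = y + 3). Shared: x=6 y=3. PCs: A@0 B@1
Step 2: thread B executes B2 (x = y + 2). Shared: x=5 y=3. PCs: A@0 B@2
Step 3: thread A executes A1 (x = y). Shared: x=3 y=3. PCs: A@1 B@2
Step 4: thread A executes A2 (y = y + 4). Shared: x=3 y=7. PCs: A@2 B@2
Step 5: thread B executes B3 (x = x + 4). Shared: x=7 y=7. PCs: A@2 B@3
Step 6: thread B executes B4 (x = x * 2). Shared: x=14 y=7. PCs: A@2 B@4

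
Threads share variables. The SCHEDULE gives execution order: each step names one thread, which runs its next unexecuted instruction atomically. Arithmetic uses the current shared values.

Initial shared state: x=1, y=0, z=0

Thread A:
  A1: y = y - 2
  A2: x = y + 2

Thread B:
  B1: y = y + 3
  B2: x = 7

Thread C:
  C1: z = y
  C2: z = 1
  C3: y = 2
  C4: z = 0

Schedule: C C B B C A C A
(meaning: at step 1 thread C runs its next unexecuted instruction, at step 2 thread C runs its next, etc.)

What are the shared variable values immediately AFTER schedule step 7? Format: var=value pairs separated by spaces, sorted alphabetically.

Step 1: thread C executes C1 (z = y). Shared: x=1 y=0 z=0. PCs: A@0 B@0 C@1
Step 2: thread C executes C2 (z = 1). Shared: x=1 y=0 z=1. PCs: A@0 B@0 C@2
Step 3: thread B executes B1 (y = y + 3). Shared: x=1 y=3 z=1. PCs: A@0 B@1 C@2
Step 4: thread B executes B2 (x = 7). Shared: x=7 y=3 z=1. PCs: A@0 B@2 C@2
Step 5: thread C executes C3 (y = 2). Shared: x=7 y=2 z=1. PCs: A@0 B@2 C@3
Step 6: thread A executes A1 (y = y - 2). Shared: x=7 y=0 z=1. PCs: A@1 B@2 C@3
Step 7: thread C executes C4 (z = 0). Shared: x=7 y=0 z=0. PCs: A@1 B@2 C@4

Answer: x=7 y=0 z=0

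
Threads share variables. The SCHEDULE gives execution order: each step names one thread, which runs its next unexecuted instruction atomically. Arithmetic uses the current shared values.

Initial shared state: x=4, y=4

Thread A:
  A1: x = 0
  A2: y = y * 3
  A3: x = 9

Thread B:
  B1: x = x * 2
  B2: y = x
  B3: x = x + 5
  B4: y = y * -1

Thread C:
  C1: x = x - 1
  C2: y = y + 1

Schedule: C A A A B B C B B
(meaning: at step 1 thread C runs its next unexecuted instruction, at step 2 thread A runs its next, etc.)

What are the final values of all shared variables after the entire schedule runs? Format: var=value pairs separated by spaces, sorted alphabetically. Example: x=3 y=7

Answer: x=23 y=-19

Derivation:
Step 1: thread C executes C1 (x = x - 1). Shared: x=3 y=4. PCs: A@0 B@0 C@1
Step 2: thread A executes A1 (x = 0). Shared: x=0 y=4. PCs: A@1 B@0 C@1
Step 3: thread A executes A2 (y = y * 3). Shared: x=0 y=12. PCs: A@2 B@0 C@1
Step 4: thread A executes A3 (x = 9). Shared: x=9 y=12. PCs: A@3 B@0 C@1
Step 5: thread B executes B1 (x = x * 2). Shared: x=18 y=12. PCs: A@3 B@1 C@1
Step 6: thread B executes B2 (y = x). Shared: x=18 y=18. PCs: A@3 B@2 C@1
Step 7: thread C executes C2 (y = y + 1). Shared: x=18 y=19. PCs: A@3 B@2 C@2
Step 8: thread B executes B3 (x = x + 5). Shared: x=23 y=19. PCs: A@3 B@3 C@2
Step 9: thread B executes B4 (y = y * -1). Shared: x=23 y=-19. PCs: A@3 B@4 C@2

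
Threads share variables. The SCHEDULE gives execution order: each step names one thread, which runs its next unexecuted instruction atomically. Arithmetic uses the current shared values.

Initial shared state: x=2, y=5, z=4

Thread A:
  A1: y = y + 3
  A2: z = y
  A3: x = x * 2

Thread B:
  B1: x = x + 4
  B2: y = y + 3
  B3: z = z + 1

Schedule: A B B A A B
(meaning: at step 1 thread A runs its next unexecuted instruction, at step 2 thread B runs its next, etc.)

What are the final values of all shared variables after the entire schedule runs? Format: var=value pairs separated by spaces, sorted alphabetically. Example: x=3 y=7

Answer: x=12 y=11 z=12

Derivation:
Step 1: thread A executes A1 (y = y + 3). Shared: x=2 y=8 z=4. PCs: A@1 B@0
Step 2: thread B executes B1 (x = x + 4). Shared: x=6 y=8 z=4. PCs: A@1 B@1
Step 3: thread B executes B2 (y = y + 3). Shared: x=6 y=11 z=4. PCs: A@1 B@2
Step 4: thread A executes A2 (z = y). Shared: x=6 y=11 z=11. PCs: A@2 B@2
Step 5: thread A executes A3 (x = x * 2). Shared: x=12 y=11 z=11. PCs: A@3 B@2
Step 6: thread B executes B3 (z = z + 1). Shared: x=12 y=11 z=12. PCs: A@3 B@3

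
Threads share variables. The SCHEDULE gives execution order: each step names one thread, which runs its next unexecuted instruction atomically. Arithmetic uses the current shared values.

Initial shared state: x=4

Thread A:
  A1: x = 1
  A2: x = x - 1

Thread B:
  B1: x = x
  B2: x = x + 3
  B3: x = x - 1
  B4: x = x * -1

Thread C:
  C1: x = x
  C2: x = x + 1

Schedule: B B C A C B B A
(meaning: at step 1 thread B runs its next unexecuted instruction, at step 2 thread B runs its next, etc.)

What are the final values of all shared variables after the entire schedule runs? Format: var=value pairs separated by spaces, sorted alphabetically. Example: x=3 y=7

Answer: x=-2

Derivation:
Step 1: thread B executes B1 (x = x). Shared: x=4. PCs: A@0 B@1 C@0
Step 2: thread B executes B2 (x = x + 3). Shared: x=7. PCs: A@0 B@2 C@0
Step 3: thread C executes C1 (x = x). Shared: x=7. PCs: A@0 B@2 C@1
Step 4: thread A executes A1 (x = 1). Shared: x=1. PCs: A@1 B@2 C@1
Step 5: thread C executes C2 (x = x + 1). Shared: x=2. PCs: A@1 B@2 C@2
Step 6: thread B executes B3 (x = x - 1). Shared: x=1. PCs: A@1 B@3 C@2
Step 7: thread B executes B4 (x = x * -1). Shared: x=-1. PCs: A@1 B@4 C@2
Step 8: thread A executes A2 (x = x - 1). Shared: x=-2. PCs: A@2 B@4 C@2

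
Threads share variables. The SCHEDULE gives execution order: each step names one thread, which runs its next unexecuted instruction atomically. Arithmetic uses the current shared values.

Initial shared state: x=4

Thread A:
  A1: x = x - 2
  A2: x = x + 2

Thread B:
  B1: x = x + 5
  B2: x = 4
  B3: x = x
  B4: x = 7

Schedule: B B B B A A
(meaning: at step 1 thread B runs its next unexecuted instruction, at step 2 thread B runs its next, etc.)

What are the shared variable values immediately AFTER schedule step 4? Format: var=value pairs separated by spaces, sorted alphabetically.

Step 1: thread B executes B1 (x = x + 5). Shared: x=9. PCs: A@0 B@1
Step 2: thread B executes B2 (x = 4). Shared: x=4. PCs: A@0 B@2
Step 3: thread B executes B3 (x = x). Shared: x=4. PCs: A@0 B@3
Step 4: thread B executes B4 (x = 7). Shared: x=7. PCs: A@0 B@4

Answer: x=7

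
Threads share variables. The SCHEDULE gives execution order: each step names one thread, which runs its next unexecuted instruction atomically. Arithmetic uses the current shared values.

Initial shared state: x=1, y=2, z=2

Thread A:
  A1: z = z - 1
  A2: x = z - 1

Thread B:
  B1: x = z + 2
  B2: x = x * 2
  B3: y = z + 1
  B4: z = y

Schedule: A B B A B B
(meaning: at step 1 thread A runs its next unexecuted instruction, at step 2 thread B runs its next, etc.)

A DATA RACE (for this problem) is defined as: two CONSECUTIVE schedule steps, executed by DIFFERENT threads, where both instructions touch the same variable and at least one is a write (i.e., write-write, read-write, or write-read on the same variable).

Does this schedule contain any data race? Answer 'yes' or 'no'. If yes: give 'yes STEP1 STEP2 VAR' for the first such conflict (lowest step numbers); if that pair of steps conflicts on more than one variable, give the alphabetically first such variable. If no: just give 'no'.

Answer: yes 1 2 z

Derivation:
Steps 1,2: A(z = z - 1) vs B(x = z + 2). RACE on z (W-R).
Steps 2,3: same thread (B). No race.
Steps 3,4: B(x = x * 2) vs A(x = z - 1). RACE on x (W-W).
Steps 4,5: A(r=z,w=x) vs B(r=z,w=y). No conflict.
Steps 5,6: same thread (B). No race.
First conflict at steps 1,2.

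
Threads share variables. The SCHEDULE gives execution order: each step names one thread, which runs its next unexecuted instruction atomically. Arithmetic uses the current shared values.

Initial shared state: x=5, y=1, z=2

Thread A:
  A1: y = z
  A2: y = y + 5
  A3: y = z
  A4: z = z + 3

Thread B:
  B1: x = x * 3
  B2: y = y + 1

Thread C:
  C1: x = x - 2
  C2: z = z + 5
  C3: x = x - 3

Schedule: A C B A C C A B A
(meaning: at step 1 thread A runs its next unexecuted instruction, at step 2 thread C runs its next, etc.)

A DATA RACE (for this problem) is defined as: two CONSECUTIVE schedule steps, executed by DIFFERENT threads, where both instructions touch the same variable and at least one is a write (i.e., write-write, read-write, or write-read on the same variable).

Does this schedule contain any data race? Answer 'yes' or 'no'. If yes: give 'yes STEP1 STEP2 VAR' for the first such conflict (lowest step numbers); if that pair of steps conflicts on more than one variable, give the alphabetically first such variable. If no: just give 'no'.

Steps 1,2: A(r=z,w=y) vs C(r=x,w=x). No conflict.
Steps 2,3: C(x = x - 2) vs B(x = x * 3). RACE on x (W-W).
Steps 3,4: B(r=x,w=x) vs A(r=y,w=y). No conflict.
Steps 4,5: A(r=y,w=y) vs C(r=z,w=z). No conflict.
Steps 5,6: same thread (C). No race.
Steps 6,7: C(r=x,w=x) vs A(r=z,w=y). No conflict.
Steps 7,8: A(y = z) vs B(y = y + 1). RACE on y (W-W).
Steps 8,9: B(r=y,w=y) vs A(r=z,w=z). No conflict.
First conflict at steps 2,3.

Answer: yes 2 3 x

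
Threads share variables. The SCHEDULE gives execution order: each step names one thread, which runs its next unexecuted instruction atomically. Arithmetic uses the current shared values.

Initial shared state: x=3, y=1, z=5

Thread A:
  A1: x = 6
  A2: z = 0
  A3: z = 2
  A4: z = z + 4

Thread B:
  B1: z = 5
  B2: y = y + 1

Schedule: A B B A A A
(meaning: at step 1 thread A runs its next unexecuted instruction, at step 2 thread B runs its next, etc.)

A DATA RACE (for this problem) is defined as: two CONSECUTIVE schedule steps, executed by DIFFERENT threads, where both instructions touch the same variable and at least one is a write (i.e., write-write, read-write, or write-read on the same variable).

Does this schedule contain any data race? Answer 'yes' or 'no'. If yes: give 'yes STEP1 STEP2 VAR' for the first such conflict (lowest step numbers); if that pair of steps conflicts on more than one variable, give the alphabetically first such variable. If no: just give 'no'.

Steps 1,2: A(r=-,w=x) vs B(r=-,w=z). No conflict.
Steps 2,3: same thread (B). No race.
Steps 3,4: B(r=y,w=y) vs A(r=-,w=z). No conflict.
Steps 4,5: same thread (A). No race.
Steps 5,6: same thread (A). No race.

Answer: no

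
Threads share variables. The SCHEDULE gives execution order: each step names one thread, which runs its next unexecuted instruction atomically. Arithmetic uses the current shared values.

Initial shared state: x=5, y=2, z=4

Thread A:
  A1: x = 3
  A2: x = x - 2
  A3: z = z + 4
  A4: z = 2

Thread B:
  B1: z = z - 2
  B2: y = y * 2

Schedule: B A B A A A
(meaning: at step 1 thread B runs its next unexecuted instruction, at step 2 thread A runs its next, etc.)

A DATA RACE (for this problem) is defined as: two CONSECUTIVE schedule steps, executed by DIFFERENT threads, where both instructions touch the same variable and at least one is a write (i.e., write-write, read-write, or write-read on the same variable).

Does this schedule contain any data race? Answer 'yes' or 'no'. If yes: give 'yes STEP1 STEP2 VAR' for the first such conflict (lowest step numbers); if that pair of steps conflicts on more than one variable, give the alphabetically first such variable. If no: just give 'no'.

Steps 1,2: B(r=z,w=z) vs A(r=-,w=x). No conflict.
Steps 2,3: A(r=-,w=x) vs B(r=y,w=y). No conflict.
Steps 3,4: B(r=y,w=y) vs A(r=x,w=x). No conflict.
Steps 4,5: same thread (A). No race.
Steps 5,6: same thread (A). No race.

Answer: no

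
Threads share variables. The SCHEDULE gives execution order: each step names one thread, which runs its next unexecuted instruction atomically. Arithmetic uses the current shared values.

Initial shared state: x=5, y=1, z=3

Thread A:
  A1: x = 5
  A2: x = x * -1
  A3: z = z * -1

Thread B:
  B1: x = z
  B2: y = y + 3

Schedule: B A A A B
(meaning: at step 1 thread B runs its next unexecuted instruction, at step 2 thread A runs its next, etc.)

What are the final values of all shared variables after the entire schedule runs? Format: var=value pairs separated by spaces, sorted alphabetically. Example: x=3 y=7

Answer: x=-5 y=4 z=-3

Derivation:
Step 1: thread B executes B1 (x = z). Shared: x=3 y=1 z=3. PCs: A@0 B@1
Step 2: thread A executes A1 (x = 5). Shared: x=5 y=1 z=3. PCs: A@1 B@1
Step 3: thread A executes A2 (x = x * -1). Shared: x=-5 y=1 z=3. PCs: A@2 B@1
Step 4: thread A executes A3 (z = z * -1). Shared: x=-5 y=1 z=-3. PCs: A@3 B@1
Step 5: thread B executes B2 (y = y + 3). Shared: x=-5 y=4 z=-3. PCs: A@3 B@2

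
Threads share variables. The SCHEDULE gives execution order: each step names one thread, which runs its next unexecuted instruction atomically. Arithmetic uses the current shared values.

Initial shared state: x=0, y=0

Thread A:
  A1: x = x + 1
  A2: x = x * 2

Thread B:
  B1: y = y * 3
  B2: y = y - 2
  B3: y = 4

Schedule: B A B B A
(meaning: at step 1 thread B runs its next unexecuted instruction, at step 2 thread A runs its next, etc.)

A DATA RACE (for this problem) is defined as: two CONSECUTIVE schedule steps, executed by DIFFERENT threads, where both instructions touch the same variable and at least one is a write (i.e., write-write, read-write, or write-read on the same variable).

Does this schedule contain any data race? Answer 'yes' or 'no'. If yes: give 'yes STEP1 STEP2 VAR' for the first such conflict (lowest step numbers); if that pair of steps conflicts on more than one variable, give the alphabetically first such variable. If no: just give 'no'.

Answer: no

Derivation:
Steps 1,2: B(r=y,w=y) vs A(r=x,w=x). No conflict.
Steps 2,3: A(r=x,w=x) vs B(r=y,w=y). No conflict.
Steps 3,4: same thread (B). No race.
Steps 4,5: B(r=-,w=y) vs A(r=x,w=x). No conflict.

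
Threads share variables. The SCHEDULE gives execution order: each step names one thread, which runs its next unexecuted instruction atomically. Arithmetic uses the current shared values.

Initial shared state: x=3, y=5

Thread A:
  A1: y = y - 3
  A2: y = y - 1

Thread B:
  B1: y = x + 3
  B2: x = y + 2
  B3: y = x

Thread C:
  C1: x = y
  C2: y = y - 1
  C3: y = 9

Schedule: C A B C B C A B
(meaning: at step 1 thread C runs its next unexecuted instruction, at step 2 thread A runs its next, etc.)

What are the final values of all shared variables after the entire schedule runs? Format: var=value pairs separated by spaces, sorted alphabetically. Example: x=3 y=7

Step 1: thread C executes C1 (x = y). Shared: x=5 y=5. PCs: A@0 B@0 C@1
Step 2: thread A executes A1 (y = y - 3). Shared: x=5 y=2. PCs: A@1 B@0 C@1
Step 3: thread B executes B1 (y = x + 3). Shared: x=5 y=8. PCs: A@1 B@1 C@1
Step 4: thread C executes C2 (y = y - 1). Shared: x=5 y=7. PCs: A@1 B@1 C@2
Step 5: thread B executes B2 (x = y + 2). Shared: x=9 y=7. PCs: A@1 B@2 C@2
Step 6: thread C executes C3 (y = 9). Shared: x=9 y=9. PCs: A@1 B@2 C@3
Step 7: thread A executes A2 (y = y - 1). Shared: x=9 y=8. PCs: A@2 B@2 C@3
Step 8: thread B executes B3 (y = x). Shared: x=9 y=9. PCs: A@2 B@3 C@3

Answer: x=9 y=9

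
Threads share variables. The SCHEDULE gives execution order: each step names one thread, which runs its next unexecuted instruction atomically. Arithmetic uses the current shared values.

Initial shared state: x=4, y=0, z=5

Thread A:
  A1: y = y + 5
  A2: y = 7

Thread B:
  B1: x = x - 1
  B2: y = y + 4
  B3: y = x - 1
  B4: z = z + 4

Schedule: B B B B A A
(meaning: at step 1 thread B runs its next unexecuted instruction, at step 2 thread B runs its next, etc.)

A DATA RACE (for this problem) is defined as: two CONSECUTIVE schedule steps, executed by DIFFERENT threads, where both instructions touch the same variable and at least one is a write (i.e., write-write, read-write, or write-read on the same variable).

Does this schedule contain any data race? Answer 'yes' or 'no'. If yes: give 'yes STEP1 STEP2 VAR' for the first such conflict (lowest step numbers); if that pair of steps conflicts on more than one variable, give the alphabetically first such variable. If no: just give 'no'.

Steps 1,2: same thread (B). No race.
Steps 2,3: same thread (B). No race.
Steps 3,4: same thread (B). No race.
Steps 4,5: B(r=z,w=z) vs A(r=y,w=y). No conflict.
Steps 5,6: same thread (A). No race.

Answer: no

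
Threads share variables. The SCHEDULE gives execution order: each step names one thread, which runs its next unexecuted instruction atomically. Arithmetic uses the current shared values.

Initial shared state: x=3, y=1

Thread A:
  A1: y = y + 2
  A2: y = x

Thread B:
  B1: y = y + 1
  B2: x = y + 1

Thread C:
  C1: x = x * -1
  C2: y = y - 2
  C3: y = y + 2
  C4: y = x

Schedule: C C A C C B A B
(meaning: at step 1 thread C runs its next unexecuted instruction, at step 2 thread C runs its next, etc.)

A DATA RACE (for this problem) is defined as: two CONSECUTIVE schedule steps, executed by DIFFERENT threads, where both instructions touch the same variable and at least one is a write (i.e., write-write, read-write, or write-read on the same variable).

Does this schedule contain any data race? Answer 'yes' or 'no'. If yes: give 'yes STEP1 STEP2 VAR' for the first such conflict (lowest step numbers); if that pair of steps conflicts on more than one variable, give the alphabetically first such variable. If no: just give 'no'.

Steps 1,2: same thread (C). No race.
Steps 2,3: C(y = y - 2) vs A(y = y + 2). RACE on y (W-W).
Steps 3,4: A(y = y + 2) vs C(y = y + 2). RACE on y (W-W).
Steps 4,5: same thread (C). No race.
Steps 5,6: C(y = x) vs B(y = y + 1). RACE on y (W-W).
Steps 6,7: B(y = y + 1) vs A(y = x). RACE on y (W-W).
Steps 7,8: A(y = x) vs B(x = y + 1). RACE on x (R-W), y (W-R). Multiple vars; alphabetically first is x.
First conflict at steps 2,3.

Answer: yes 2 3 y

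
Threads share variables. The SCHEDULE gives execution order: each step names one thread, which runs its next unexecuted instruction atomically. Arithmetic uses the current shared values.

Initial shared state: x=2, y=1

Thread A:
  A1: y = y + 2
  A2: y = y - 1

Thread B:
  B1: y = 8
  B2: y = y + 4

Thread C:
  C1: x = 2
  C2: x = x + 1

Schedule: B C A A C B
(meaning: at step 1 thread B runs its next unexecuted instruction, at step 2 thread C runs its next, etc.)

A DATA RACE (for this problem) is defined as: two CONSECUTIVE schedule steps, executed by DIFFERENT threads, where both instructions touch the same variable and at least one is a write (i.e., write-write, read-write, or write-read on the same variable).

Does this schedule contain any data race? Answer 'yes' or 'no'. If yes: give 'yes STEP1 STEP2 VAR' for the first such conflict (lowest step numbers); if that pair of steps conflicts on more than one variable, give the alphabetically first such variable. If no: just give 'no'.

Answer: no

Derivation:
Steps 1,2: B(r=-,w=y) vs C(r=-,w=x). No conflict.
Steps 2,3: C(r=-,w=x) vs A(r=y,w=y). No conflict.
Steps 3,4: same thread (A). No race.
Steps 4,5: A(r=y,w=y) vs C(r=x,w=x). No conflict.
Steps 5,6: C(r=x,w=x) vs B(r=y,w=y). No conflict.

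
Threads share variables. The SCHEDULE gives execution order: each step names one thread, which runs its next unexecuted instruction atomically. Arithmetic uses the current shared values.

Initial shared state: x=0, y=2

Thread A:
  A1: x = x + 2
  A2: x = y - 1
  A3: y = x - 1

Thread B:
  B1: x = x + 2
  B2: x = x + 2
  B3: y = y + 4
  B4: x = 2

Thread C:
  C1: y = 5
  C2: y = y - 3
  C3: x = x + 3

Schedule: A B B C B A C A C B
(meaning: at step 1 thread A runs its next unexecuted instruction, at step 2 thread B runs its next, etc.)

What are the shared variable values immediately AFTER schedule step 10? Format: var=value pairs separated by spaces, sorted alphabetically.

Answer: x=2 y=7

Derivation:
Step 1: thread A executes A1 (x = x + 2). Shared: x=2 y=2. PCs: A@1 B@0 C@0
Step 2: thread B executes B1 (x = x + 2). Shared: x=4 y=2. PCs: A@1 B@1 C@0
Step 3: thread B executes B2 (x = x + 2). Shared: x=6 y=2. PCs: A@1 B@2 C@0
Step 4: thread C executes C1 (y = 5). Shared: x=6 y=5. PCs: A@1 B@2 C@1
Step 5: thread B executes B3 (y = y + 4). Shared: x=6 y=9. PCs: A@1 B@3 C@1
Step 6: thread A executes A2 (x = y - 1). Shared: x=8 y=9. PCs: A@2 B@3 C@1
Step 7: thread C executes C2 (y = y - 3). Shared: x=8 y=6. PCs: A@2 B@3 C@2
Step 8: thread A executes A3 (y = x - 1). Shared: x=8 y=7. PCs: A@3 B@3 C@2
Step 9: thread C executes C3 (x = x + 3). Shared: x=11 y=7. PCs: A@3 B@3 C@3
Step 10: thread B executes B4 (x = 2). Shared: x=2 y=7. PCs: A@3 B@4 C@3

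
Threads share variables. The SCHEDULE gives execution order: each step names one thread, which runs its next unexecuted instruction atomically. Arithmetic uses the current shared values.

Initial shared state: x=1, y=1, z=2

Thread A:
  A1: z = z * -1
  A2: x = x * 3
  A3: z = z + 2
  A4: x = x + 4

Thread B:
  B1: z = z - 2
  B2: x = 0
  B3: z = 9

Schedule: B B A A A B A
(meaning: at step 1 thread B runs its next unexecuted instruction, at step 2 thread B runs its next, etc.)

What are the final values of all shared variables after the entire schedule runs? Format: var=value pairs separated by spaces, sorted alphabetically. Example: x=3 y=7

Step 1: thread B executes B1 (z = z - 2). Shared: x=1 y=1 z=0. PCs: A@0 B@1
Step 2: thread B executes B2 (x = 0). Shared: x=0 y=1 z=0. PCs: A@0 B@2
Step 3: thread A executes A1 (z = z * -1). Shared: x=0 y=1 z=0. PCs: A@1 B@2
Step 4: thread A executes A2 (x = x * 3). Shared: x=0 y=1 z=0. PCs: A@2 B@2
Step 5: thread A executes A3 (z = z + 2). Shared: x=0 y=1 z=2. PCs: A@3 B@2
Step 6: thread B executes B3 (z = 9). Shared: x=0 y=1 z=9. PCs: A@3 B@3
Step 7: thread A executes A4 (x = x + 4). Shared: x=4 y=1 z=9. PCs: A@4 B@3

Answer: x=4 y=1 z=9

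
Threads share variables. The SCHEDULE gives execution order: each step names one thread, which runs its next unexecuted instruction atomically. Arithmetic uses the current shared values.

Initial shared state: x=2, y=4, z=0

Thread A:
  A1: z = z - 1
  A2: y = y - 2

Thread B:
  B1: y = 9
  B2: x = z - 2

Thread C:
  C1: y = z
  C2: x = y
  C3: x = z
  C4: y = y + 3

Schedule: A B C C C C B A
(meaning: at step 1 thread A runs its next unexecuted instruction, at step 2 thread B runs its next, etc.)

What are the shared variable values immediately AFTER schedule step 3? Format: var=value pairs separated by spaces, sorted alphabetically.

Step 1: thread A executes A1 (z = z - 1). Shared: x=2 y=4 z=-1. PCs: A@1 B@0 C@0
Step 2: thread B executes B1 (y = 9). Shared: x=2 y=9 z=-1. PCs: A@1 B@1 C@0
Step 3: thread C executes C1 (y = z). Shared: x=2 y=-1 z=-1. PCs: A@1 B@1 C@1

Answer: x=2 y=-1 z=-1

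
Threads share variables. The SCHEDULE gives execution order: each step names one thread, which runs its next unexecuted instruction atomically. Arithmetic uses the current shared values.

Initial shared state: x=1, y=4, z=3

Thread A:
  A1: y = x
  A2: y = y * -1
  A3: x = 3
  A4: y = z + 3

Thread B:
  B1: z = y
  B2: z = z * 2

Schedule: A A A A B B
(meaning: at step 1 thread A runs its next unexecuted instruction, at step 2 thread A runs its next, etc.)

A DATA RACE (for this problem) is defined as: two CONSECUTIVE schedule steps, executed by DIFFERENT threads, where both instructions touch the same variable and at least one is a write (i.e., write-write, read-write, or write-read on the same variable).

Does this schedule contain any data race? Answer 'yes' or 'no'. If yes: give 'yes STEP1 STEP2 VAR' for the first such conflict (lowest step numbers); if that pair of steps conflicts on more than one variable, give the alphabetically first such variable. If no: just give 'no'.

Answer: yes 4 5 y

Derivation:
Steps 1,2: same thread (A). No race.
Steps 2,3: same thread (A). No race.
Steps 3,4: same thread (A). No race.
Steps 4,5: A(y = z + 3) vs B(z = y). RACE on y (W-R), z (R-W). Multiple vars; alphabetically first is y.
Steps 5,6: same thread (B). No race.
First conflict at steps 4,5.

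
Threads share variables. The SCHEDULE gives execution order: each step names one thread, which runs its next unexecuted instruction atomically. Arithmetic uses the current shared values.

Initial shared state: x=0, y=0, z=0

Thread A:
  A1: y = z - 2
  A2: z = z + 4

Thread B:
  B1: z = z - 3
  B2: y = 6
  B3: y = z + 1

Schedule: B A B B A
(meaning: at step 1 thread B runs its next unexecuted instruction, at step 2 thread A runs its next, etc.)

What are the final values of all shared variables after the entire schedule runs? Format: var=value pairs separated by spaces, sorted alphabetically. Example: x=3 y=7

Step 1: thread B executes B1 (z = z - 3). Shared: x=0 y=0 z=-3. PCs: A@0 B@1
Step 2: thread A executes A1 (y = z - 2). Shared: x=0 y=-5 z=-3. PCs: A@1 B@1
Step 3: thread B executes B2 (y = 6). Shared: x=0 y=6 z=-3. PCs: A@1 B@2
Step 4: thread B executes B3 (y = z + 1). Shared: x=0 y=-2 z=-3. PCs: A@1 B@3
Step 5: thread A executes A2 (z = z + 4). Shared: x=0 y=-2 z=1. PCs: A@2 B@3

Answer: x=0 y=-2 z=1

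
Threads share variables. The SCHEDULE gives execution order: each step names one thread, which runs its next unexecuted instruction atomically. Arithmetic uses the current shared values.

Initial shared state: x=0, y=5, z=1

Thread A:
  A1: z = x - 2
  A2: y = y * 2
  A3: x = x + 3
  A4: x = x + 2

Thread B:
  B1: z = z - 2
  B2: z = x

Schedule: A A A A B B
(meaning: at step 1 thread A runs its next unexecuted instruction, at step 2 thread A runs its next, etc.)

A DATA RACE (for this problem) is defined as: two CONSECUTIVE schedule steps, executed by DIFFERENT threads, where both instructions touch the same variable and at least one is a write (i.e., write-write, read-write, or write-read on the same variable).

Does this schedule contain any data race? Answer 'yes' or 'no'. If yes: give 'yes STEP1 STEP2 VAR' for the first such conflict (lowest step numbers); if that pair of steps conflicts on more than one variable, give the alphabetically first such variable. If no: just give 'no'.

Answer: no

Derivation:
Steps 1,2: same thread (A). No race.
Steps 2,3: same thread (A). No race.
Steps 3,4: same thread (A). No race.
Steps 4,5: A(r=x,w=x) vs B(r=z,w=z). No conflict.
Steps 5,6: same thread (B). No race.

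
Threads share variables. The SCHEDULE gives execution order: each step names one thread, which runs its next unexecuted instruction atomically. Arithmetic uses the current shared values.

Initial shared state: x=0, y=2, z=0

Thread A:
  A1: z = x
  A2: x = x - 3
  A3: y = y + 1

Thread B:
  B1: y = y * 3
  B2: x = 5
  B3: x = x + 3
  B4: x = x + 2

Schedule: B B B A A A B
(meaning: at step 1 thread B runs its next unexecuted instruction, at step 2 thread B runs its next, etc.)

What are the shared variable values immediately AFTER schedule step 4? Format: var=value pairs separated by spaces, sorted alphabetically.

Answer: x=8 y=6 z=8

Derivation:
Step 1: thread B executes B1 (y = y * 3). Shared: x=0 y=6 z=0. PCs: A@0 B@1
Step 2: thread B executes B2 (x = 5). Shared: x=5 y=6 z=0. PCs: A@0 B@2
Step 3: thread B executes B3 (x = x + 3). Shared: x=8 y=6 z=0. PCs: A@0 B@3
Step 4: thread A executes A1 (z = x). Shared: x=8 y=6 z=8. PCs: A@1 B@3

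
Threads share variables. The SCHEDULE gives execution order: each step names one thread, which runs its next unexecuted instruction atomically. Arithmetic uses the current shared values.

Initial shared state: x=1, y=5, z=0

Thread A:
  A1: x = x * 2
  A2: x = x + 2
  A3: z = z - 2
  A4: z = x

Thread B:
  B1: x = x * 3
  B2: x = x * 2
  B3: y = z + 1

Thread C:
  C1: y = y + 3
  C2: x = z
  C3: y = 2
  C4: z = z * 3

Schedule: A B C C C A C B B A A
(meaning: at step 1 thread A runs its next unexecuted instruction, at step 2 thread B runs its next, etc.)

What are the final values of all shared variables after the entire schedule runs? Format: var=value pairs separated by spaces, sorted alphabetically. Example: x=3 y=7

Answer: x=4 y=1 z=4

Derivation:
Step 1: thread A executes A1 (x = x * 2). Shared: x=2 y=5 z=0. PCs: A@1 B@0 C@0
Step 2: thread B executes B1 (x = x * 3). Shared: x=6 y=5 z=0. PCs: A@1 B@1 C@0
Step 3: thread C executes C1 (y = y + 3). Shared: x=6 y=8 z=0. PCs: A@1 B@1 C@1
Step 4: thread C executes C2 (x = z). Shared: x=0 y=8 z=0. PCs: A@1 B@1 C@2
Step 5: thread C executes C3 (y = 2). Shared: x=0 y=2 z=0. PCs: A@1 B@1 C@3
Step 6: thread A executes A2 (x = x + 2). Shared: x=2 y=2 z=0. PCs: A@2 B@1 C@3
Step 7: thread C executes C4 (z = z * 3). Shared: x=2 y=2 z=0. PCs: A@2 B@1 C@4
Step 8: thread B executes B2 (x = x * 2). Shared: x=4 y=2 z=0. PCs: A@2 B@2 C@4
Step 9: thread B executes B3 (y = z + 1). Shared: x=4 y=1 z=0. PCs: A@2 B@3 C@4
Step 10: thread A executes A3 (z = z - 2). Shared: x=4 y=1 z=-2. PCs: A@3 B@3 C@4
Step 11: thread A executes A4 (z = x). Shared: x=4 y=1 z=4. PCs: A@4 B@3 C@4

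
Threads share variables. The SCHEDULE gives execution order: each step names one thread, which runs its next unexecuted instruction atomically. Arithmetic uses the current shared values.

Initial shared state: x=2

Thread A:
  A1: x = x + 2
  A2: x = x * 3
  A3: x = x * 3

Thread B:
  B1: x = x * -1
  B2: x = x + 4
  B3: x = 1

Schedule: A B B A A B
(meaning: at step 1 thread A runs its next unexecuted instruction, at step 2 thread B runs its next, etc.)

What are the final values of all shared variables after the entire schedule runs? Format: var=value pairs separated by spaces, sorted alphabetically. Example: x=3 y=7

Answer: x=1

Derivation:
Step 1: thread A executes A1 (x = x + 2). Shared: x=4. PCs: A@1 B@0
Step 2: thread B executes B1 (x = x * -1). Shared: x=-4. PCs: A@1 B@1
Step 3: thread B executes B2 (x = x + 4). Shared: x=0. PCs: A@1 B@2
Step 4: thread A executes A2 (x = x * 3). Shared: x=0. PCs: A@2 B@2
Step 5: thread A executes A3 (x = x * 3). Shared: x=0. PCs: A@3 B@2
Step 6: thread B executes B3 (x = 1). Shared: x=1. PCs: A@3 B@3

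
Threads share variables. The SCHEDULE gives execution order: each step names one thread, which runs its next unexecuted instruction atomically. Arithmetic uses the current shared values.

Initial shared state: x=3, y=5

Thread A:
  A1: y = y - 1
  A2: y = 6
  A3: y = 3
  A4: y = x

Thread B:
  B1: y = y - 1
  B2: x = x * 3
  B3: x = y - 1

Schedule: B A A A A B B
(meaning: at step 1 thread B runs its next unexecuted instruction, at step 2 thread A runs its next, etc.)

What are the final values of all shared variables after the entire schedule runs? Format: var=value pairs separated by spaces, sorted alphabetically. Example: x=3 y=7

Answer: x=2 y=3

Derivation:
Step 1: thread B executes B1 (y = y - 1). Shared: x=3 y=4. PCs: A@0 B@1
Step 2: thread A executes A1 (y = y - 1). Shared: x=3 y=3. PCs: A@1 B@1
Step 3: thread A executes A2 (y = 6). Shared: x=3 y=6. PCs: A@2 B@1
Step 4: thread A executes A3 (y = 3). Shared: x=3 y=3. PCs: A@3 B@1
Step 5: thread A executes A4 (y = x). Shared: x=3 y=3. PCs: A@4 B@1
Step 6: thread B executes B2 (x = x * 3). Shared: x=9 y=3. PCs: A@4 B@2
Step 7: thread B executes B3 (x = y - 1). Shared: x=2 y=3. PCs: A@4 B@3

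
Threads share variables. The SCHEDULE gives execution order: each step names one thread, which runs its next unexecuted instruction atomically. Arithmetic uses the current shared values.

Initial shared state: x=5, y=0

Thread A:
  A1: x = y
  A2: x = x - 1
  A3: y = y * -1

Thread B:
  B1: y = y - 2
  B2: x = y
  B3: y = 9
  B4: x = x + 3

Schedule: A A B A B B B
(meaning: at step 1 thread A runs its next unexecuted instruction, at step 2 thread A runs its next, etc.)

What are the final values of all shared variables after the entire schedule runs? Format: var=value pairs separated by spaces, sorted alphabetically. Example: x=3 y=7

Answer: x=5 y=9

Derivation:
Step 1: thread A executes A1 (x = y). Shared: x=0 y=0. PCs: A@1 B@0
Step 2: thread A executes A2 (x = x - 1). Shared: x=-1 y=0. PCs: A@2 B@0
Step 3: thread B executes B1 (y = y - 2). Shared: x=-1 y=-2. PCs: A@2 B@1
Step 4: thread A executes A3 (y = y * -1). Shared: x=-1 y=2. PCs: A@3 B@1
Step 5: thread B executes B2 (x = y). Shared: x=2 y=2. PCs: A@3 B@2
Step 6: thread B executes B3 (y = 9). Shared: x=2 y=9. PCs: A@3 B@3
Step 7: thread B executes B4 (x = x + 3). Shared: x=5 y=9. PCs: A@3 B@4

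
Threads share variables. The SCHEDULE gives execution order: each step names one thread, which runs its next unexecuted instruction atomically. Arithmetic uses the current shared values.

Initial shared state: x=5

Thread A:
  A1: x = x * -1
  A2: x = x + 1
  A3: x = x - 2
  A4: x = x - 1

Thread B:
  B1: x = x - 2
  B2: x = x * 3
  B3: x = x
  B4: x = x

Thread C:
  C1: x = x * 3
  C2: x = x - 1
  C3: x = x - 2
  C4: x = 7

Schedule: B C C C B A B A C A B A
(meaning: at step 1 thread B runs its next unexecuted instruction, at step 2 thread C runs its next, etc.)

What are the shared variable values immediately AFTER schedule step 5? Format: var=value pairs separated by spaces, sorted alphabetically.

Step 1: thread B executes B1 (x = x - 2). Shared: x=3. PCs: A@0 B@1 C@0
Step 2: thread C executes C1 (x = x * 3). Shared: x=9. PCs: A@0 B@1 C@1
Step 3: thread C executes C2 (x = x - 1). Shared: x=8. PCs: A@0 B@1 C@2
Step 4: thread C executes C3 (x = x - 2). Shared: x=6. PCs: A@0 B@1 C@3
Step 5: thread B executes B2 (x = x * 3). Shared: x=18. PCs: A@0 B@2 C@3

Answer: x=18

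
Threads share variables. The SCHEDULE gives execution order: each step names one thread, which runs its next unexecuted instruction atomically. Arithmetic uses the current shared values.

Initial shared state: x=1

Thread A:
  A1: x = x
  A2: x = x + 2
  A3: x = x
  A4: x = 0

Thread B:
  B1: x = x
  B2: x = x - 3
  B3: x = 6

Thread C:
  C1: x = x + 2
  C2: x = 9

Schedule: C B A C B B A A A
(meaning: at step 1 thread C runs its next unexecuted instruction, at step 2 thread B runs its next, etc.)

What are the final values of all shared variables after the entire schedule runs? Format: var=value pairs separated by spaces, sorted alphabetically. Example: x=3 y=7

Step 1: thread C executes C1 (x = x + 2). Shared: x=3. PCs: A@0 B@0 C@1
Step 2: thread B executes B1 (x = x). Shared: x=3. PCs: A@0 B@1 C@1
Step 3: thread A executes A1 (x = x). Shared: x=3. PCs: A@1 B@1 C@1
Step 4: thread C executes C2 (x = 9). Shared: x=9. PCs: A@1 B@1 C@2
Step 5: thread B executes B2 (x = x - 3). Shared: x=6. PCs: A@1 B@2 C@2
Step 6: thread B executes B3 (x = 6). Shared: x=6. PCs: A@1 B@3 C@2
Step 7: thread A executes A2 (x = x + 2). Shared: x=8. PCs: A@2 B@3 C@2
Step 8: thread A executes A3 (x = x). Shared: x=8. PCs: A@3 B@3 C@2
Step 9: thread A executes A4 (x = 0). Shared: x=0. PCs: A@4 B@3 C@2

Answer: x=0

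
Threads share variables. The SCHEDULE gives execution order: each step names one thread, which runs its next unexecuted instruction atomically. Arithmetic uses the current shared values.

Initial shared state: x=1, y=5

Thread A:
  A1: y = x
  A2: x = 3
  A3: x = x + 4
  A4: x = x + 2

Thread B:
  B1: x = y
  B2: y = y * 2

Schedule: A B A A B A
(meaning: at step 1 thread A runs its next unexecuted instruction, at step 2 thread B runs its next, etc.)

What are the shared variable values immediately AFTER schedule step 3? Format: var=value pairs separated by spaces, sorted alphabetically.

Answer: x=3 y=1

Derivation:
Step 1: thread A executes A1 (y = x). Shared: x=1 y=1. PCs: A@1 B@0
Step 2: thread B executes B1 (x = y). Shared: x=1 y=1. PCs: A@1 B@1
Step 3: thread A executes A2 (x = 3). Shared: x=3 y=1. PCs: A@2 B@1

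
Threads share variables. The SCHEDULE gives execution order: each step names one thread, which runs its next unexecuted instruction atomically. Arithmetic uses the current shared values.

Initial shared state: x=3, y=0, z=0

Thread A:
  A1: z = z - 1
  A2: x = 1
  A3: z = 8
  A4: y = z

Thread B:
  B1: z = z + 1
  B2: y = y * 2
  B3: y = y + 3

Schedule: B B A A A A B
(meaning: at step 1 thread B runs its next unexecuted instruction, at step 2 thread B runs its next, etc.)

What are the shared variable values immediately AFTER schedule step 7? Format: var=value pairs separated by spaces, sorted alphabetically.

Answer: x=1 y=11 z=8

Derivation:
Step 1: thread B executes B1 (z = z + 1). Shared: x=3 y=0 z=1. PCs: A@0 B@1
Step 2: thread B executes B2 (y = y * 2). Shared: x=3 y=0 z=1. PCs: A@0 B@2
Step 3: thread A executes A1 (z = z - 1). Shared: x=3 y=0 z=0. PCs: A@1 B@2
Step 4: thread A executes A2 (x = 1). Shared: x=1 y=0 z=0. PCs: A@2 B@2
Step 5: thread A executes A3 (z = 8). Shared: x=1 y=0 z=8. PCs: A@3 B@2
Step 6: thread A executes A4 (y = z). Shared: x=1 y=8 z=8. PCs: A@4 B@2
Step 7: thread B executes B3 (y = y + 3). Shared: x=1 y=11 z=8. PCs: A@4 B@3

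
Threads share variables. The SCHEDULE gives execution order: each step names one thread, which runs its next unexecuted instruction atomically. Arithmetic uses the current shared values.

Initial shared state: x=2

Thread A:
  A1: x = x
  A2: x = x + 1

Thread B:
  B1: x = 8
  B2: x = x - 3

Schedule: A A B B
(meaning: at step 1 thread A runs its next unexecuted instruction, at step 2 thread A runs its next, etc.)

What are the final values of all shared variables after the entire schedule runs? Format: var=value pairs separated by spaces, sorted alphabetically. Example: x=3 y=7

Step 1: thread A executes A1 (x = x). Shared: x=2. PCs: A@1 B@0
Step 2: thread A executes A2 (x = x + 1). Shared: x=3. PCs: A@2 B@0
Step 3: thread B executes B1 (x = 8). Shared: x=8. PCs: A@2 B@1
Step 4: thread B executes B2 (x = x - 3). Shared: x=5. PCs: A@2 B@2

Answer: x=5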